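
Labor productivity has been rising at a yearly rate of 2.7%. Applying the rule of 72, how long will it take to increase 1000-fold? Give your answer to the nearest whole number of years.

Doubling time ≈ 72/2.7 = 26.67 years.
Reaching 1000× takes log₂(1000) ≈ 9.97 doublings.
9.97 × 26.67 ≈ 266 years.

266 years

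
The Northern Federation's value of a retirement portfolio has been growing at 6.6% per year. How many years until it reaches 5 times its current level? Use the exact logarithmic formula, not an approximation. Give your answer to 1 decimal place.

t = ln(5) / ln(1 + 0.066) = 1.6094 / 0.063913 ≈ 25.18.

25.2 years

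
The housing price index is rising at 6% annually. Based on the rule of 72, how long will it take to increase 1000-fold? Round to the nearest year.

approximately 120 years

At 6% it doubles every 72/6 ≈ 12.00 years.
1000× is log₂ 1000 ≈ 9.97 doublings, so ≈ 9.97 × 12.00 = 120 years.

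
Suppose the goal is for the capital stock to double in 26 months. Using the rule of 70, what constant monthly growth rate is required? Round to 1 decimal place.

70 / 26 ≈ 2.69, so about 2.7% per month.

roughly 2.7% per month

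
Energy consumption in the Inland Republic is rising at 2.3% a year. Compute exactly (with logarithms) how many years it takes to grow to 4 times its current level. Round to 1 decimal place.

61.0 years

t = ln(4) / ln(1 + 0.023) = 1.3863 / 0.022739 ≈ 60.97.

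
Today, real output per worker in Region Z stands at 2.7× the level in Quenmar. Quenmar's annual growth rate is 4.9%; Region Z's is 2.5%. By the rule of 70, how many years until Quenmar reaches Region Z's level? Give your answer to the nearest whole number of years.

approximately 42 years

What matters is the difference: 2.4 pp.
Rule of 70 on the gap: the ratio halves every 70/2.4 ≈ 29.17 years.
A 2.7× gap takes log₂(2.7) ≈ 1.43 halvings to close: 1.43 × 29.17 ≈ 42 years.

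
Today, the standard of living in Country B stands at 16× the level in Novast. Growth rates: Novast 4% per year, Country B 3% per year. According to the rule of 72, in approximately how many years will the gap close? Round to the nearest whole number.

roughly 288 years

Novast gains on Country B at 4% − 3% = 1 point a year.
At that relative rate the gap halves every 72/1 ≈ 72.00 years.
A 16× gap closes after 4 halvings: 4 × 72.00 ≈ 288 years.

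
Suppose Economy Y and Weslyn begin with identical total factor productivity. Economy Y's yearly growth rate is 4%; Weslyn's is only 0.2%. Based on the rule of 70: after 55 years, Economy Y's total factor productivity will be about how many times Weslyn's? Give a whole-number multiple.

Economy Y pulls ahead at 3.8 pp per year, so the ratio doubles every 70/3.8 ≈ 18.42 years.
In 55 years that's 2.99 doublings: 2^2.99 ≈ 8.

roughly 8 times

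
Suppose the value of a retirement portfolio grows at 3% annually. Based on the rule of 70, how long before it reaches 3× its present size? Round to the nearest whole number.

Doubling time ≈ 70/3 = 23.33 years.
Reaching 3× takes log₂(3) ≈ 1.58 doublings.
1.58 × 23.33 ≈ 37 years.

roughly 37 years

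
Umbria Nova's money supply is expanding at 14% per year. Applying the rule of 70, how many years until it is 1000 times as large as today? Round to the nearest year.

about 50 years

One doubling takes 70/14 = 5.00 years.
Reaching 1000× takes log₂(1000) ≈ 9.97 doublings.
9.97 × 5.00 ≈ 50 years.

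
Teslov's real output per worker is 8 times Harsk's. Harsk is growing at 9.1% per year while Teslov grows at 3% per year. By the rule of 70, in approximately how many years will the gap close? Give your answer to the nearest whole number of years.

Harsk gains on Teslov at 9.1% − 3% = 6.1 points a year.
At that relative rate the gap halves every 70/6.1 ≈ 11.48 years.
An 8 times gap closes after 3 halvings: 3 × 11.48 ≈ 34 years.

≈ 34 years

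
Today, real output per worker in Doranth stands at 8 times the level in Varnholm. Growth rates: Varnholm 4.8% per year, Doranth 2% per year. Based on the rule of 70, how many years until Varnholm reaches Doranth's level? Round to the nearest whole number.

The growth-rate gap is 4.8% − 2% = 2.8 percentage points.
So the ratio between them halves every 70/2.8 ≈ 25.00 years.
An 8 times gap closes after 3 halvings: 3 × 25.00 ≈ 75 years.

≈ 75 years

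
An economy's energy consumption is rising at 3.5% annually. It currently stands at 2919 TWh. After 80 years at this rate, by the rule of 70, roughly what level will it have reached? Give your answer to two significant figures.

Doubling time ≈ 70/3.5 = 20.00 years.
80 years is 80/20.00 ≈ 4.00 doublings, a factor of 2^4.00 ≈ 16.00.
2919 × 16.00 ≈ 47000 TWh.

about 47000 TWh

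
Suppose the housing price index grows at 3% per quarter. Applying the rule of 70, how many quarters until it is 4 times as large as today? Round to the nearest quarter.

47 quarters

Doubling time ≈ 70/3 = 23.33 quarters.
4 = 2^2, so 2 doublings → 47 quarters.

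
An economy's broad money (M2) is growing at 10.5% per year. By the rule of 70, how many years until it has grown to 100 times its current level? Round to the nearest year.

about 44 years

Doubling time ≈ 70/10.5 = 6.67 years.
100× is log₂ 100 ≈ 6.64 doublings, so ≈ 6.64 × 6.67 = 44 years.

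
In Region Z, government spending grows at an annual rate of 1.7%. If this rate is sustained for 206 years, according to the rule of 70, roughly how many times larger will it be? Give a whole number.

around 32 times

70/1.7 ≈ 41.18 years per doubling.
206 years fits 5 doublings: 2^5 = 32.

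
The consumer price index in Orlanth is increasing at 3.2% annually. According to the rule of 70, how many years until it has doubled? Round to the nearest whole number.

Doubling time ≈ 70 / 3.2 = 21.88 years.

≈ 22 years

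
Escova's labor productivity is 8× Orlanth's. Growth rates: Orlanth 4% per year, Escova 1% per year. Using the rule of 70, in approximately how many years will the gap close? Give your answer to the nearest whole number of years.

What matters is the difference: 3 pp.
Rule of 70 on the gap: the ratio halves every 70/3 ≈ 23.33 years.
An 8× gap closes after 3 halvings: 3 × 23.33 ≈ 70 years.

about 70 years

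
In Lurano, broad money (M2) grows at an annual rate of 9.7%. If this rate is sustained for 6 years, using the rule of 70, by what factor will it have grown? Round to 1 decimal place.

Doubling time ≈ 70/9.7 = 7.22 years.
6 years / 7.22 ≈ 0.83 doublings → factor 2^0.83 ≈ 1.8.

about 1.8 times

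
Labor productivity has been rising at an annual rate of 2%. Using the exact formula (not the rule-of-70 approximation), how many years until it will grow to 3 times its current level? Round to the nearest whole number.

55 years

t = ln(3) / ln(1 + 0.02) = 1.0986 / 0.019803 ≈ 55.48.
≈ 55 years.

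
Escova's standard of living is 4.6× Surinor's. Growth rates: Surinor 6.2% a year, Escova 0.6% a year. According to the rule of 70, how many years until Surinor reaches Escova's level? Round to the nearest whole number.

around 28 years

Surinor gains on Escova at 6.2% − 0.6% = 5.6 points a year.
At that relative rate the gap halves every 70/5.6 ≈ 12.50 years.
A 4.6× gap takes log₂(4.6) ≈ 2.20 halvings to close: 2.20 × 12.50 ≈ 28 years.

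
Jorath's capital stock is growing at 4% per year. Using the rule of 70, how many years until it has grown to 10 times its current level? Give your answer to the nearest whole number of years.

One doubling takes 70/4 = 17.50 years.
10× is log₂ 10 ≈ 3.32 doublings, so ≈ 3.32 × 17.50 = 58 years.

approximately 58 years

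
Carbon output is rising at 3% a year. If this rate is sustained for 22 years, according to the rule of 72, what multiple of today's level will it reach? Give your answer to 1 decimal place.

around 1.9 times

Doubling time ≈ 72/3 = 24.00 years.
22 years / 24.00 ≈ 0.92 doublings → factor 2^0.92 ≈ 1.9.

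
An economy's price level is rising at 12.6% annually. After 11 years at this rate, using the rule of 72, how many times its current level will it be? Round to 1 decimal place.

around 3.8 times

Doubling time ≈ 72/12.6 = 5.71 years.
11 years / 5.71 ≈ 1.93 doublings → factor 2^1.93 ≈ 3.8.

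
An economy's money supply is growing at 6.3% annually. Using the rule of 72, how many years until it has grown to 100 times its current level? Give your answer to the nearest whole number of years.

Doubling time ≈ 72/6.3 = 11.43 years.
Reaching 100× takes log₂(100) ≈ 6.64 doublings.
6.64 × 11.43 ≈ 76 years.

76 years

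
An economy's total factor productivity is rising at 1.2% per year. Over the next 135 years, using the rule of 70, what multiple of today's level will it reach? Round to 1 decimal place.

Doubles every ≈ 58.33 years (70/1.2).
135 years is 2.31 doublings; 2^2.31 ≈ 5.0×.

5.0 times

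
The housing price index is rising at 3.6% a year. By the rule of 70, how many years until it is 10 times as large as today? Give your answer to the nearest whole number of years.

Doubling time ≈ 70/3.6 = 19.44 years.
Reaching 10× takes log₂(10) ≈ 3.32 doublings.
3.32 × 19.44 ≈ 65 years.

around 65 years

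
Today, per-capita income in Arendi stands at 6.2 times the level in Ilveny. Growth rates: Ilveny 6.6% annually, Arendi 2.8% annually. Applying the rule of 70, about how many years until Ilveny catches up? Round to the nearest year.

roughly 48 years

The growth-rate gap is 6.6% − 2.8% = 3.8 percentage points.
So the ratio between them halves every 70/3.8 ≈ 18.42 years.
A 6.2 times gap takes log₂(6.2) ≈ 2.63 halvings to close: 2.63 × 18.42 ≈ 48 years.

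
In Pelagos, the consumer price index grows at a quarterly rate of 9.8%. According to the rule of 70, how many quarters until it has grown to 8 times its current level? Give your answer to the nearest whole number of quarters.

about 21 quarters

Doubling time ≈ 70/9.8 = 7.14 quarters.
8 = 2^3, so 3 doublings → 21 quarters.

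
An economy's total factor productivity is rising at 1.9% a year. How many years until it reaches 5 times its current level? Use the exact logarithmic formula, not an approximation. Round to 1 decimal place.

t = ln(5) / ln(1 + 0.019) = 1.6094 / 0.018822 ≈ 85.51.

85.5 years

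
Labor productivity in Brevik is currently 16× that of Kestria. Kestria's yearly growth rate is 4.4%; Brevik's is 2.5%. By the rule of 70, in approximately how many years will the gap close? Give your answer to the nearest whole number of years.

What matters is the difference: 1.9 pp.
Rule of 70 on the gap: the ratio halves every 70/1.9 ≈ 36.84 years.
A 16× gap closes after 4 halvings: 4 × 36.84 ≈ 147 years.

≈ 147 years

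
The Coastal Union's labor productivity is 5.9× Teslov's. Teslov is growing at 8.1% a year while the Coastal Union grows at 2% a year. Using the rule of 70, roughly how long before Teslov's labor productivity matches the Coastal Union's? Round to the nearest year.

about 29 years

What matters is the difference: 6.1 pp.
Rule of 70 on the gap: the ratio halves every 70/6.1 ≈ 11.48 years.
A 5.9× gap takes log₂(5.9) ≈ 2.56 halvings to close: 2.56 × 11.48 ≈ 29 years.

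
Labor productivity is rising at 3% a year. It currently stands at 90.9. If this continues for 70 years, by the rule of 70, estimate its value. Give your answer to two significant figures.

It doubles every 70/3 ≈ 23.33 years, so 70 years is 3.00 doublings.
2^3.00 ≈ 8.00; 90.9 × 8.00 ≈ 730.

approximately 730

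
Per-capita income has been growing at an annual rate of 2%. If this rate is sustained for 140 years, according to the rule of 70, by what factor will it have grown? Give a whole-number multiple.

70/2 ≈ 35.00 years per doubling.
140 years fits 4 doublings: 2^4 = 16.

around 16 times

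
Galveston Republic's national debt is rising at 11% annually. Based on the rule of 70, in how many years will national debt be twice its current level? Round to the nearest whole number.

about 6 years

Doubling time ≈ 70 / 11 = 6.36 years.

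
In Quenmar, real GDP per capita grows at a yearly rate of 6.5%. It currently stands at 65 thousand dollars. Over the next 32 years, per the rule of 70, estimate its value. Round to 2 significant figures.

510 thousand dollars

Doubling time ≈ 70/6.5 = 10.77 years.
32 years is 32/10.77 ≈ 2.97 doublings, a factor of 2^2.97 ≈ 7.84.
65 × 7.84 ≈ 510 thousand dollars.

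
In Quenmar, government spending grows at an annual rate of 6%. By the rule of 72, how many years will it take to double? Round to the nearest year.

Doubling time ≈ 72 / 6 = 12.00 years.

about 12 years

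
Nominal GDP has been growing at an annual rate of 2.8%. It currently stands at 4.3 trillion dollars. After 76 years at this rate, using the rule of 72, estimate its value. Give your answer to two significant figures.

Doubling time ≈ 72/2.8 = 25.71 years.
76 years is 76/25.71 ≈ 2.96 doublings, a factor of 2^2.96 ≈ 7.78.
4.3 × 7.78 ≈ 33 trillion dollars.

33 trillion dollars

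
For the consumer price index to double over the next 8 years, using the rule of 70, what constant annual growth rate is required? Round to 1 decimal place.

70 / 8 ≈ 8.75, so about 8.8% annually.

roughly 8.8%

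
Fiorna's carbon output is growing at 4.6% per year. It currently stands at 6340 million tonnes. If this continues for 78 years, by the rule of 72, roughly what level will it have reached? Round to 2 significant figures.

It doubles every 72/4.6 ≈ 15.65 years, so 78 years is 4.98 doublings.
2^4.98 ≈ 31.56; 6340 × 31.56 ≈ 200000 million tonnes.

around 200000 million tonnes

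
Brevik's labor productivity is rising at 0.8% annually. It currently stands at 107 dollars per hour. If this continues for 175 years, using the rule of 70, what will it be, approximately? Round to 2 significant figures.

roughly 430 dollars per hour

Doubling time ≈ 70/0.8 = 87.50 years.
175 years is 175/87.50 ≈ 2.00 doublings, a factor of 2^2.00 ≈ 4.00.
107 × 4.00 ≈ 430 dollars per hour.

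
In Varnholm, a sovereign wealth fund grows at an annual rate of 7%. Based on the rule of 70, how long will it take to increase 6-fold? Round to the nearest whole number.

At 7% it doubles every 70/7 ≈ 10.00 years.
6× is log₂ 6 ≈ 2.58 doublings, so ≈ 2.58 × 10.00 = 26 years.

approximately 26 years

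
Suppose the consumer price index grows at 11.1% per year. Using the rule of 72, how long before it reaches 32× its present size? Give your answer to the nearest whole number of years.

32 years

At 11.1% it doubles every 72/11.1 ≈ 6.49 years.
32× is 5 doublings, so 5 × 6.49 ≈ 32 years.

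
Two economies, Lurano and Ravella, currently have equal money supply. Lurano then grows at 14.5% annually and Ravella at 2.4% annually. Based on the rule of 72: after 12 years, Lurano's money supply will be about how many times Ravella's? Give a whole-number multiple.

Rate gap = 14.5% − 2.4% = 12.1 points.
The ratio doubles every 72/12.1 ≈ 5.95 years.
12/5.95 ≈ 2.02 doublings → ratio ≈ 2^2.02 ≈ 4.

roughly 4 times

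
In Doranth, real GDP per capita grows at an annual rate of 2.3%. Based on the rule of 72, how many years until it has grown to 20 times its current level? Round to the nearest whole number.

around 135 years

At 2.3% it doubles every 72/2.3 ≈ 31.30 years.
20× is log₂ 20 ≈ 4.32 doublings, so ≈ 4.32 × 31.30 = 135 years.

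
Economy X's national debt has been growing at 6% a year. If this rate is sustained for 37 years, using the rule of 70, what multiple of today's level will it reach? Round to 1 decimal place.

around 9.0 times

Doubles every ≈ 11.67 years (70/6).
37 years is 3.17 doublings; 2^3.17 ≈ 9.0×.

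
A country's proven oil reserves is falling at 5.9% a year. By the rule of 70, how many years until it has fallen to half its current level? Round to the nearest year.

≈ 12 years

Halving time ≈ 70 / 5.9 = 11.86 → 12 years.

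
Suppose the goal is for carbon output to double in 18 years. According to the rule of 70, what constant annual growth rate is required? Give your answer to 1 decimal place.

approximately 3.9%

70 / 18 ≈ 3.89, so about 3.9% annually.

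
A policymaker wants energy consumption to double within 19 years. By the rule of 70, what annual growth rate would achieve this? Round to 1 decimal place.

70 / 19 ≈ 3.68, so about 3.7% annually.

roughly 3.7% annually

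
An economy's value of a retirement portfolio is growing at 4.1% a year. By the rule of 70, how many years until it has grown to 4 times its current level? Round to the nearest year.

≈ 34 years

At 4.1% it doubles every 70/4.1 ≈ 17.07 years.
Getting to 4× needs 2 doublings: 2 × 17.07 ≈ 34 years.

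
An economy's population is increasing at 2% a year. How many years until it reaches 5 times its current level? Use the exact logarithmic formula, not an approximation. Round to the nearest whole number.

t = ln(5) / ln(1 + 0.02) = 1.6094 / 0.019803 ≈ 81.27.
≈ 81 years.

81 years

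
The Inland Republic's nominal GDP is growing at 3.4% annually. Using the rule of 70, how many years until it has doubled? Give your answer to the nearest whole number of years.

21 years

70/3.4 ≈ 20.59, so it doubles roughly every 21 years.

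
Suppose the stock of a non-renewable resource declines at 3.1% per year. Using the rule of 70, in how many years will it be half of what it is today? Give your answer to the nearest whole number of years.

Falling at 3.1%, it halves about every 70/3.1 = 22.58 years.

about 23 years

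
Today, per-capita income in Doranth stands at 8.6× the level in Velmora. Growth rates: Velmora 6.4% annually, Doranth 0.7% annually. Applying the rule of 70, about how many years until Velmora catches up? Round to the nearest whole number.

approximately 38 years

Velmora gains on Doranth at 6.4% − 0.7% = 5.7 points a year.
At that relative rate the gap halves every 70/5.7 ≈ 12.28 years.
An 8.6× gap takes log₂(8.6) ≈ 3.10 halvings to close: 3.10 × 12.28 ≈ 38 years.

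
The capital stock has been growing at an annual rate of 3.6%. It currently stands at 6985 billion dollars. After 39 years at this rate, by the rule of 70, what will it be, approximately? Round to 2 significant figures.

28000 billion dollars

It doubles every 70/3.6 ≈ 19.44 years, so 39 years is 2.01 doublings.
2^2.01 ≈ 4.03; 6985 × 4.03 ≈ 28000 billion dollars.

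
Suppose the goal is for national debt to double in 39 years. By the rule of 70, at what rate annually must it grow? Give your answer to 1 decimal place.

about 1.8%

70 / 39 ≈ 1.79, so about 1.8% annually.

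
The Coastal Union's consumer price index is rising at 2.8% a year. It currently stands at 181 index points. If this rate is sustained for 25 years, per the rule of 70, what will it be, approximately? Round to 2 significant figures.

≈ 360 index points

Doubling time ≈ 70/2.8 = 25.00 years.
25 years is 25/25.00 ≈ 1.00 doublings, a factor of 2^1.00 ≈ 2.00.
181 × 2.00 ≈ 360 index points.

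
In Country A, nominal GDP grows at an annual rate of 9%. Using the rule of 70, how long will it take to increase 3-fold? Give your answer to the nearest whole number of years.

about 12 years

One doubling takes 70/9 = 7.78 years.
3× is log₂ 3 ≈ 1.58 doublings, so ≈ 1.58 × 7.78 = 12 years.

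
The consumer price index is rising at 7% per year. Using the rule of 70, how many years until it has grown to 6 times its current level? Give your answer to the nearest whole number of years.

about 26 years

At 7% it doubles every 70/7 ≈ 10.00 years.
Reaching 6× takes log₂(6) ≈ 2.58 doublings.
2.58 × 10.00 ≈ 26 years.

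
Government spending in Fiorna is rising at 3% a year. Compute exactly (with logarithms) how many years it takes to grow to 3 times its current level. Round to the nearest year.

t = ln(3) / ln(1 + 0.03) = 1.0986 / 0.029559 ≈ 37.17.
≈ 37 years.

37 years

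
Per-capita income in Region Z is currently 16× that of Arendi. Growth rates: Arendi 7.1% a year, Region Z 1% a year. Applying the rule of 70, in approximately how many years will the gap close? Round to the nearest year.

approximately 46 years

What matters is the difference: 6.1 pp.
Rule of 70 on the gap: the ratio halves every 70/6.1 ≈ 11.48 years.
A 16× gap closes after 4 halvings: 4 × 11.48 ≈ 46 years.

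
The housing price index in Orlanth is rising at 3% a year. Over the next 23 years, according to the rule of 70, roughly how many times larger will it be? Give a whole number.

around 2 times

At 3% one doubling takes ≈ 23.33 years; 23 years is 1 of them, so ×2.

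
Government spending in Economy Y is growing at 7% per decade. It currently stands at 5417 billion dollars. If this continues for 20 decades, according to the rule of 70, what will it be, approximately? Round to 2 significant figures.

Doubling time ≈ 70/7 = 10.00 decades.
20 decades is 20/10.00 ≈ 2.00 doublings, a factor of 2^2.00 ≈ 4.00.
5417 × 4.00 ≈ 22000 billion dollars.

22000 billion dollars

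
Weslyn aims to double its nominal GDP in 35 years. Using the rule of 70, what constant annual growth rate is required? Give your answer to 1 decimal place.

approximately 2.0% a year

70 / 35 ≈ 2.00, so about 2.0% a year.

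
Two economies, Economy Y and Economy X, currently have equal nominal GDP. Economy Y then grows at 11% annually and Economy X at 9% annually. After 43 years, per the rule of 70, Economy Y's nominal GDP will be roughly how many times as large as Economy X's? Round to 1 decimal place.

≈ 2.3 times

Only the 2-point difference matters.
70/2 ≈ 35.00 years per doubling of the ratio; 43 years gives 1.23 doublings, so ≈ 2.3×.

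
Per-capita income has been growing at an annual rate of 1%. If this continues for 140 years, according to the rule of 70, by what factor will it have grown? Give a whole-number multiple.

about 4 times

70/1 ≈ 70.00 years per doubling.
140 years fits 2 doublings: 2^2 = 4.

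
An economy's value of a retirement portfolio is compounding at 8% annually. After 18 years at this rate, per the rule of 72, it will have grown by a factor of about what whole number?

approximately 4 times

Doubling time ≈ 72/8 = 9.00 years.
18/9.00 ≈ 2 doublings, so about 2^2 = 4×.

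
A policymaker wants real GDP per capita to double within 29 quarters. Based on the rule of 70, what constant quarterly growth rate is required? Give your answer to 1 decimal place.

70 / 29 ≈ 2.41, so about 2.4% per quarter.

2.4%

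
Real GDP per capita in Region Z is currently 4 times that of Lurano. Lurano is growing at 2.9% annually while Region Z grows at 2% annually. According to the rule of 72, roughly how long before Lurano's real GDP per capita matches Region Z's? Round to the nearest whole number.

The growth-rate gap is 2.9% − 2% = 0.9 percentage points.
So the ratio between them halves every 72/0.9 ≈ 80.00 years.
A 4 times gap closes after 2 halvings: 2 × 80.00 ≈ 160 years.

around 160 years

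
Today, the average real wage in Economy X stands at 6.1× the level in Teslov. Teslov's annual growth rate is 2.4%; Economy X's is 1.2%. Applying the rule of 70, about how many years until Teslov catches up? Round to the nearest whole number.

What matters is the difference: 1.2 pp.
Rule of 70 on the gap: the ratio halves every 70/1.2 ≈ 58.33 years.
A 6.1× gap takes log₂(6.1) ≈ 2.61 halvings to close: 2.61 × 58.33 ≈ 152 years.

about 152 years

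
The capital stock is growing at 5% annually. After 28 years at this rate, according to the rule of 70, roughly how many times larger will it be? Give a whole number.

Doubling time ≈ 70/5 = 14.00 years.
28/14.00 ≈ 2 doublings, so about 2^2 = 4×.

around 4 times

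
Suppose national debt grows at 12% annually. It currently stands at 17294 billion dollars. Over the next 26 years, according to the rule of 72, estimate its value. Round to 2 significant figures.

roughly 350000 billion dollars

Doubling time ≈ 72/12 = 6.00 years.
26 years is 26/6.00 ≈ 4.33 doublings, a factor of 2^4.33 ≈ 20.11.
17294 × 20.11 ≈ 350000 billion dollars.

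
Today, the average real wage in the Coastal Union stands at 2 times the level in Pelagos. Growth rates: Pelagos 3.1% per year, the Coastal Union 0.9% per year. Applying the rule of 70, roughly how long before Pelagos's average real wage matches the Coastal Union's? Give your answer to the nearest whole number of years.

The growth-rate gap is 3.1% − 0.9% = 2.2 percentage points.
So the ratio between them halves every 70/2.2 ≈ 31.82 years.
A 2 times gap closes after 1 halving: 1 × 31.82 ≈ 32 years.

approximately 32 years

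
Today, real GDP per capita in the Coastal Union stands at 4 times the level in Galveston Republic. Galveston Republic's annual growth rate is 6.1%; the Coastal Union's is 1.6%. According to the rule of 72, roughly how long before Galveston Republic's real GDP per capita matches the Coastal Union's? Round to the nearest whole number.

What matters is the difference: 4.5 pp.
Rule of 72 on the gap: the ratio halves every 72/4.5 ≈ 16.00 years.
A 4 times gap closes after 2 halvings: 2 × 16.00 ≈ 32 years.

≈ 32 years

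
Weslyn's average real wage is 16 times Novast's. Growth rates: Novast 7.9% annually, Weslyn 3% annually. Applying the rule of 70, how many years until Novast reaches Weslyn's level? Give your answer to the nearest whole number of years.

Novast gains on Weslyn at 7.9% − 3% = 4.9 points a year.
At that relative rate the gap halves every 70/4.9 ≈ 14.29 years.
A 16 times gap closes after 4 halvings: 4 × 14.29 ≈ 57 years.

57 years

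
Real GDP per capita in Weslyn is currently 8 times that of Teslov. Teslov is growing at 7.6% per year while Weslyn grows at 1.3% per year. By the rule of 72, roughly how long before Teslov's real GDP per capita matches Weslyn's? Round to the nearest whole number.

The growth-rate gap is 7.6% − 1.3% = 6.3 percentage points.
So the ratio between them halves every 72/6.3 ≈ 11.43 years.
An 8 times gap closes after 3 halvings: 3 × 11.43 ≈ 34 years.

around 34 years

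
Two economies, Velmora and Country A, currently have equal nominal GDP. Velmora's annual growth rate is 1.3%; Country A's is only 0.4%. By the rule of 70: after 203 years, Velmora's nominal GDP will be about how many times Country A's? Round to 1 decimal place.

Rate gap = 1.3% − 0.4% = 0.9 points.
The ratio doubles every 70/0.9 ≈ 77.78 years.
203/77.78 ≈ 2.61 doublings → ratio ≈ 2^2.61 ≈ 6.1.

roughly 6.1 times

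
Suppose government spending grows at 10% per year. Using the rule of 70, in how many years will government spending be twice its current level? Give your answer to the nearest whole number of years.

7 years

At 10%, doubling takes about 70/10 = 7.00 years.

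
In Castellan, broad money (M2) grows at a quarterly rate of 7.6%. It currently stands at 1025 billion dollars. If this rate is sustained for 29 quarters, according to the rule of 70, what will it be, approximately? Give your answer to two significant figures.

It doubles every 70/7.6 ≈ 9.21 quarters, so 29 quarters is 3.15 doublings.
2^3.15 ≈ 8.88; 1025 × 8.88 ≈ 9100 billion dollars.

roughly 9100 billion dollars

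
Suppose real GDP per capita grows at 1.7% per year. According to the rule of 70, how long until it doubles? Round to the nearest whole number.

about 41 years

70/1.7 ≈ 41.18, so it doubles roughly every 41 years.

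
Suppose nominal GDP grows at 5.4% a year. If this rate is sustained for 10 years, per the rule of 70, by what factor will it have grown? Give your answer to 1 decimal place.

roughly 1.7 times

Doubling time ≈ 70/5.4 = 12.96 years.
10 years / 12.96 ≈ 0.77 doublings → factor 2^0.77 ≈ 1.7.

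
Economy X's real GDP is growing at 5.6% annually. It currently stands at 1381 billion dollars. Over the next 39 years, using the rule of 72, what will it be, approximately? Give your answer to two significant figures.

roughly 11000 billion dollars

It doubles every 72/5.6 ≈ 12.86 years, so 39 years is 3.03 doublings.
2^3.03 ≈ 8.17; 1381 × 8.17 ≈ 11000 billion dollars.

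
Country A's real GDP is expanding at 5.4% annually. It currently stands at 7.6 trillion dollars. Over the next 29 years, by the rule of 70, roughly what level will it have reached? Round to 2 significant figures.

It doubles every 70/5.4 ≈ 12.96 years, so 29 years is 2.24 doublings.
2^2.24 ≈ 4.72; 7.6 × 4.72 ≈ 36 trillion dollars.

approximately 36 trillion dollars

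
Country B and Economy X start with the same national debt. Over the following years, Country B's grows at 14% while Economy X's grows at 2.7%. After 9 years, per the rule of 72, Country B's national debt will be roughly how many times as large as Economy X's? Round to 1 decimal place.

Rate gap = 14% − 2.7% = 11.3 points.
The ratio doubles every 72/11.3 ≈ 6.37 years.
9/6.37 ≈ 1.41 doublings → ratio ≈ 2^1.41 ≈ 2.7.

approximately 2.7 times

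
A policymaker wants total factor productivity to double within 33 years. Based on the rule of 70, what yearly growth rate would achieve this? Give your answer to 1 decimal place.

70 / 33 ≈ 2.12, so about 2.1% per year.

2.1% per year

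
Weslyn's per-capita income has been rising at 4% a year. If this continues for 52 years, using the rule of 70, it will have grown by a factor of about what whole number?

approximately 8 times

At 4% one doubling takes ≈ 17.50 years; 52 years is 3 of them, so ×8.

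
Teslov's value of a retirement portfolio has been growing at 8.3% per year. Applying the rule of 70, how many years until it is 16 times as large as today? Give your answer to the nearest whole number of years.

At 8.3% it doubles every 70/8.3 ≈ 8.43 years.
16× is 4 doublings, so 4 × 8.43 ≈ 34 years.

34 years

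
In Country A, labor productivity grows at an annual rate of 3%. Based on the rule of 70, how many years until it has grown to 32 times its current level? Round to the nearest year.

At 3% it doubles every 70/3 ≈ 23.33 years.
Getting to 32× needs 5 doublings: 5 × 23.33 ≈ 117 years.

around 117 years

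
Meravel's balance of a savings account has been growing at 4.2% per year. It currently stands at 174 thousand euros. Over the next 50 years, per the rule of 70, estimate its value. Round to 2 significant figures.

approximately 1400 thousand euros

It doubles every 70/4.2 ≈ 16.67 years, so 50 years is 3.00 doublings.
2^3.00 ≈ 8.00; 174 × 8.00 ≈ 1400 thousand euros.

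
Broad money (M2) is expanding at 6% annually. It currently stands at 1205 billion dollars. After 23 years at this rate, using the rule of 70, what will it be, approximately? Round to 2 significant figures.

approximately 4700 billion dollars

Doubling time ≈ 70/6 = 11.67 years.
23 years is 23/11.67 ≈ 1.97 doublings, a factor of 2^1.97 ≈ 3.92.
1205 × 3.92 ≈ 4700 billion dollars.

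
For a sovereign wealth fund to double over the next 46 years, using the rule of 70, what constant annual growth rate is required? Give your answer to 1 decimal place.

70 / 46 ≈ 1.52, so about 1.5% a year.

1.5%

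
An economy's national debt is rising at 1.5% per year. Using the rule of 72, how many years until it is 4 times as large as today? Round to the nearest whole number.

roughly 96 years

Doubling time ≈ 72/1.5 = 48.00 years.
Getting to 4× needs 2 doublings: 2 × 48.00 ≈ 96 years.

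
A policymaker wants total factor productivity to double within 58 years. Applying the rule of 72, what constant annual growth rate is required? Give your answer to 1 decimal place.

72 / 58 ≈ 1.24, so about 1.2% a year.

approximately 1.2% a year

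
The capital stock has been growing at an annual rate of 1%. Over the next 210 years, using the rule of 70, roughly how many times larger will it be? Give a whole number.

8 times

Doubling time ≈ 70/1 = 70.00 years.
210/70.00 ≈ 3 doublings, so about 2^3 = 8×.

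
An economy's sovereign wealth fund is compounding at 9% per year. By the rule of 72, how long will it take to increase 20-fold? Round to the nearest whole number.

At 9% it doubles every 72/9 ≈ 8.00 years.
20× is log₂ 20 ≈ 4.32 doublings, so ≈ 4.32 × 8.00 = 35 years.

around 35 years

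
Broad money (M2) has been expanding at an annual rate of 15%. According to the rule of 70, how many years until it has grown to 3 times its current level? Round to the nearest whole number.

Doubling time ≈ 70/15 = 4.67 years.
3× is log₂ 3 ≈ 1.58 doublings, so ≈ 1.58 × 4.67 = 7 years.

≈ 7 years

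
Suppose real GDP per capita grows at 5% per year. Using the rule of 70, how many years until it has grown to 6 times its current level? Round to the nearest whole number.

At 5% it doubles every 70/5 ≈ 14.00 years.
6× is log₂ 6 ≈ 2.58 doublings, so ≈ 2.58 × 14.00 = 36 years.

roughly 36 years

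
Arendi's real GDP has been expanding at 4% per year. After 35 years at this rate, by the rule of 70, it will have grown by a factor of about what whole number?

70/4 ≈ 17.50 years per doubling.
35 years fits 2 doublings: 2^2 = 4.

about 4 times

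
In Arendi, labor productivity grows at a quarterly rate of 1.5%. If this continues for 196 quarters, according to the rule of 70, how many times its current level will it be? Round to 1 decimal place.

Doubling time ≈ 70/1.5 = 46.67 quarters.
196 quarters / 46.67 ≈ 4.20 doublings → factor 2^4.20 ≈ 18.4.

roughly 18.4 times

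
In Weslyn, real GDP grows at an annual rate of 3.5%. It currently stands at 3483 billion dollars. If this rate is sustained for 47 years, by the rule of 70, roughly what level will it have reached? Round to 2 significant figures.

Doubling time ≈ 70/3.5 = 20.00 years.
47 years is 47/20.00 ≈ 2.35 doublings, a factor of 2^2.35 ≈ 5.10.
3483 × 5.10 ≈ 18000 billion dollars.

approximately 18000 billion dollars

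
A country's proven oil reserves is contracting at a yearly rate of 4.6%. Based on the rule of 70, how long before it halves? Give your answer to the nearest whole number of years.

Falling at 4.6%, it halves about every 70/4.6 = 15.22 years.

roughly 15 years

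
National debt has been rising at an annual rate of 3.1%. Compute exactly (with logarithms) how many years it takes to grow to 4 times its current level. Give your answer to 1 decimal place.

t = ln(4) / ln(1 + 0.031) = 1.3863 / 0.030529 ≈ 45.41.

45.4 years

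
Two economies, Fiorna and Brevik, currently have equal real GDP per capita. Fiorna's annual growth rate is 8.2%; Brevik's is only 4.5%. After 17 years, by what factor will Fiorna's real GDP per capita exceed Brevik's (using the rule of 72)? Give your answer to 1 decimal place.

roughly 1.8 times

Only the 3.7-point difference matters.
72/3.7 ≈ 19.46 years per doubling of the ratio; 17 years gives 0.87 doublings, so ≈ 1.8×.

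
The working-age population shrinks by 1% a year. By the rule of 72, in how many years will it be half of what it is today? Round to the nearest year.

around 72 years

Halving time ≈ 72 / 1 = 72.00 → 72 years.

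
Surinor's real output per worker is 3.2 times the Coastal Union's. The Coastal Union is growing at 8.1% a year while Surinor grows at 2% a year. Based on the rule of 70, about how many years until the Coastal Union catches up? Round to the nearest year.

What matters is the difference: 6.1 pp.
Rule of 70 on the gap: the ratio halves every 70/6.1 ≈ 11.48 years.
A 3.2 times gap takes log₂(3.2) ≈ 1.68 halvings to close: 1.68 × 11.48 ≈ 19 years.

roughly 19 years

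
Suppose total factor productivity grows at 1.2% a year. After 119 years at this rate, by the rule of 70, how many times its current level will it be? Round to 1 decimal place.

Doubles every ≈ 58.33 years (70/1.2).
119 years is 2.04 doublings; 2^2.04 ≈ 4.1×.

4.1 times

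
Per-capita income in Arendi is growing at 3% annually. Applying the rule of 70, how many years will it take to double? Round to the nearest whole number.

around 23 years

At 3%, doubling takes about 70/3 = 23.33 years.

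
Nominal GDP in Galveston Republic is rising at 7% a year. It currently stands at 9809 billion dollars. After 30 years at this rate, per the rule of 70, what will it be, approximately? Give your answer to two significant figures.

around 78000 billion dollars

It doubles every 70/7 ≈ 10.00 years, so 30 years is 3.00 doublings.
2^3.00 ≈ 8.00; 9809 × 8.00 ≈ 78000 billion dollars.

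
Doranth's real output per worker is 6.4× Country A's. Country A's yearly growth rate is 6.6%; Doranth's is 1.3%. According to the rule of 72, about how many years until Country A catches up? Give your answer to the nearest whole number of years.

The growth-rate gap is 6.6% − 1.3% = 5.3 percentage points.
So the ratio between them halves every 72/5.3 ≈ 13.58 years.
A 6.4× gap takes log₂(6.4) ≈ 2.68 halvings to close: 2.68 × 13.58 ≈ 36 years.

36 years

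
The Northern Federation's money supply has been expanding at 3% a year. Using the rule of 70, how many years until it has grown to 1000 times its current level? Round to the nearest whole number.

One doubling takes 70/3 = 23.33 years.
1000× is log₂ 1000 ≈ 9.97 doublings, so ≈ 9.97 × 23.33 = 233 years.

233 years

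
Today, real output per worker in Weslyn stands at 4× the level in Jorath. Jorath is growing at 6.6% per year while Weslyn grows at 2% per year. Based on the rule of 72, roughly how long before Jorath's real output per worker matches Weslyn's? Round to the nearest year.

about 31 years

Jorath gains on Weslyn at 6.6% − 2% = 4.6 points a year.
At that relative rate the gap halves every 72/4.6 ≈ 15.65 years.
A 4× gap closes after 2 halvings: 2 × 15.65 ≈ 31 years.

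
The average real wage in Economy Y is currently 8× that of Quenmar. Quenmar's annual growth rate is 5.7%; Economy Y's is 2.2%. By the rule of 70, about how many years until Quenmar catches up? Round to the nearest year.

The growth-rate gap is 5.7% − 2.2% = 3.5 percentage points.
So the ratio between them halves every 70/3.5 ≈ 20.00 years.
An 8× gap closes after 3 halvings: 3 × 20.00 ≈ 60 years.

around 60 years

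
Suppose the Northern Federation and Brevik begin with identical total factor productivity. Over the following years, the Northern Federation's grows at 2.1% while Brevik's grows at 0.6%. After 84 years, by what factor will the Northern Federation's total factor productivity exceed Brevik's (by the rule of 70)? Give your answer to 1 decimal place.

≈ 3.5 times

Only the 1.5-point difference matters.
70/1.5 ≈ 46.67 years per doubling of the ratio; 84 years gives 1.80 doublings, so ≈ 3.5×.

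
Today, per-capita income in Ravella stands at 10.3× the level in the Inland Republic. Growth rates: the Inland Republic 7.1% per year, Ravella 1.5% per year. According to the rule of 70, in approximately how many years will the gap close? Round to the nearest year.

approximately 42 years

The growth-rate gap is 7.1% − 1.5% = 5.6 percentage points.
So the ratio between them halves every 70/5.6 ≈ 12.50 years.
A 10.3× gap takes log₂(10.3) ≈ 3.36 halvings to close: 3.36 × 12.50 ≈ 42 years.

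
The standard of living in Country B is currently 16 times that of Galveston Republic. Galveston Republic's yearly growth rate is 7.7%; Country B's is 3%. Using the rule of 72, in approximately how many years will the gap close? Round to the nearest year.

about 61 years

What matters is the difference: 4.7 pp.
Rule of 72 on the gap: the ratio halves every 72/4.7 ≈ 15.32 years.
A 16 times gap closes after 4 halvings: 4 × 15.32 ≈ 61 years.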